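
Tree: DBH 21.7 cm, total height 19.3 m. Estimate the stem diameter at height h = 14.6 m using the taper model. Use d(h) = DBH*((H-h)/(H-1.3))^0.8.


Taper: d(h) = DBH * ((H - h) / (H - 1.3))^0.8
Numerator = H - h = 19.3 - 14.6 = 4.7 m
Denominator = H - 1.3 = 19.3 - 1.3 = 18.0 m
Ratio = 4.7 / 18.0 = 0.26111
d = 21.7 * 0.26111^0.8 = 7.4 cm

7.4


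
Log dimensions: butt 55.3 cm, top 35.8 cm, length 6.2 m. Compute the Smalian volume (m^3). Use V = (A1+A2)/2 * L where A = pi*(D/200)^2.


Smalian: V = (A1 + A2)/2 * L,  A = pi*(D/200)^2
A1 = pi*(55.3/200)^2 = 0.240182 m^2
A2 = pi*(35.8/200)^2 = 0.10066 m^2
V = (0.240182+0.10066)/2*6.2 = 1.0566 m^3

1.0566


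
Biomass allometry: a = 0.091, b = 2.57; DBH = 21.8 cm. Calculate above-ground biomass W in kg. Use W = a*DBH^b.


Formula: W = a * DBH^b  (allometric power law)
DBH^b = 21.8^2.57 = 2753.171
W = 0.091 * 2753.171 = 250.5 kg

250.5


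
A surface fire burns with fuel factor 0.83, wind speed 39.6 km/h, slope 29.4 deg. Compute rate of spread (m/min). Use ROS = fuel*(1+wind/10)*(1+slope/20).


Formula: ROS = fuel * (1 + wind/10) * (1 + slope/20)
Wind factor = 1 + 39.6/10 = 4.96
Slope factor = 1 + 29.4/20 = 2.47
ROS = 0.83 * 4.96 * 2.47 = 10.17 m/min

10.17


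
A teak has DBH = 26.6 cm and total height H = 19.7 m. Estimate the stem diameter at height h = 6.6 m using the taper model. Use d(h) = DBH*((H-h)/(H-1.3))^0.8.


Taper: d(h) = DBH * ((H - h) / (H - 1.3))^0.8
Numerator = H - h = 19.7 - 6.6 = 13.1 m
Denominator = H - 1.3 = 19.7 - 1.3 = 18.4 m
Ratio = 13.1 / 18.4 = 0.71196
d = 26.6 * 0.71196^0.8 = 20.3 cm

20.3


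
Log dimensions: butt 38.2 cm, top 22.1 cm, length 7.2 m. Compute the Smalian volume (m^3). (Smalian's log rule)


Smalian: V = (A1 + A2)/2 * L,  A = pi*(D/200)^2
A1 = pi*(38.2/200)^2 = 0.114608 m^2
A2 = pi*(22.1/200)^2 = 0.03836 m^2
V = (0.114608+0.03836)/2*7.2 = 0.5507 m^3

0.5507


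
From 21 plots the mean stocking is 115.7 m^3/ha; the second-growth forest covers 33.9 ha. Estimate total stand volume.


Formula: Total Volume = Mean Volume per ha * Total Area
Total Volume = 115.7 m^3/ha * 33.9 ha
Total Volume = 3922 m^3

3922


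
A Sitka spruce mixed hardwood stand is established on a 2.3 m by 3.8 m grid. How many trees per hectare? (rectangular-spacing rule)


Formula: TPH = 10000 m^2/ha / (spacing_x * spacing_y)
Area per tree = 2.3 m * 3.8 m = 8.74 m^2
TPH = 10000 / 8.74 = 1144 trees/ha

1144


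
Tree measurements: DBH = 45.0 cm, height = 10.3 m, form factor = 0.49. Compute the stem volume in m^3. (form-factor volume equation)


Formula: V = pi * (DBH/200)^2 * H * ff
Radius = DBH/200 = 45.0/200 = 0.225 m
Radius^2 = 0.225^2 = 0.050625 m^2
V = pi * 0.050625 * 10.3 * 0.49
V = 0.803 m^3

0.803


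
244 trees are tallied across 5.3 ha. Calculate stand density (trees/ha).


Formula: Stand Density = N_trees / Area_ha
Density = 244 trees / 5.3 ha
Density = 46 trees/ha

46


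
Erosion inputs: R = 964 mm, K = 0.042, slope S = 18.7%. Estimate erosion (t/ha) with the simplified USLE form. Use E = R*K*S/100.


Formula: E = R * K * S / 100  (simplified USLE)
R * K = 964 * 0.042 = 40.488
E = 40.488 * 18.7 / 100 = 7.57 t/ha

7.57


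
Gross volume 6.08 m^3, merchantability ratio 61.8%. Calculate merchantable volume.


Formula: MV = V_total * (merchantable_pct / 100)
Merchantable fraction = 61.8% / 100 = 0.618
MV = 6.08 m^3 * 0.618 = 3.757 m^3

3.757


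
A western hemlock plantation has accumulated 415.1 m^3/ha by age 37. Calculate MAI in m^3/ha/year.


Formula: MAI = Total Volume / Stand Age
MAI = 415.1 m^3/ha / 37 years
MAI = 11.22 m^3/ha/year

11.22


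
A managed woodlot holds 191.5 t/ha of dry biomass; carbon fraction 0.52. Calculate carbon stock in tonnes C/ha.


Formula: Carbon Stock = Biomass * Carbon Fraction
C = 191.5 t/ha * 0.52
C = 99.6 t C/ha

99.6


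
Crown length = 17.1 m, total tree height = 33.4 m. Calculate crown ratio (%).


Formula: Crown Ratio = (Crown Length / Total Height) * 100
CR = (17.1 m / 33.4 m) * 100
CR = 0.512 * 100 = 51.2%

51.2


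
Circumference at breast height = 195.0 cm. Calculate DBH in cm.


Formula: DBH = C / pi
DBH = 195.0 / pi
pi = 3.14159...
DBH = 62.1 cm

62.1


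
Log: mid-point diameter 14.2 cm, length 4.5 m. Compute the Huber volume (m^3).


Huber: V = Am * L,  Am = pi*(Dm/200)^2
Am = pi*(14.2/200)^2 = 0.015837 m^2
V = 0.015837*4.5 = 0.0713 m^3

0.0713


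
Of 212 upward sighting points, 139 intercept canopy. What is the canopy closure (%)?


Formula: Canopy closure = covered points / total points * 100
Closure = 139 / 212 * 100
Closure = 0.6557 * 100 = 65.6%

65.6


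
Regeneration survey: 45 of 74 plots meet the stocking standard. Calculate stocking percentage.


Formula: Stocking % = stocked plots / total plots * 100
Stocking = 45 / 74 * 100
Stocking = 0.6081 * 100 = 60.8%

60.8


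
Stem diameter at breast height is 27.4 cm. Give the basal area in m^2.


Formula: BA = pi * (DBH/2)^2 / 10000  (cm^2 to m^2)
Radius = DBH/2 = 27.4/2 = 13.7 cm
BA = pi * 13.7^2 / 10000
   = 589.6455 cm^2 / 10000
   = 0.059 m^2

0.059


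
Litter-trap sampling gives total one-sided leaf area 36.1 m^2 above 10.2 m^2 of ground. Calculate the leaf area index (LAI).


Formula: LAI = total leaf area / ground area  (dimensionless)
LAI = 36.1 m^2 / 10.2 m^2
LAI = 3.54

3.54


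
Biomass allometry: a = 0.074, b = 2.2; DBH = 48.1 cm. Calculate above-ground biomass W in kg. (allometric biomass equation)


Formula: W = a * DBH^b  (allometric power law)
DBH^b = 48.1^2.2 = 5020.1786
W = 0.074 * 5020.1786 = 371.5 kg

371.5


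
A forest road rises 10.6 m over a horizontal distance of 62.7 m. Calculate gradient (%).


Formula: Gradient = rise / run * 100
Gradient = 10.6 / 62.7 * 100 = 16.9%

16.9


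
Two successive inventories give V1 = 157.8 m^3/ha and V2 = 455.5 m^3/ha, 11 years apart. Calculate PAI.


Formula: PAI = (V_T2 - V_T1) / (T2 - T1)
Volume increment = 455.5 - 157.8 = 297.7 m^3/ha
PAI = 297.7 / 11 = 27.06 m^3/ha/year

27.06


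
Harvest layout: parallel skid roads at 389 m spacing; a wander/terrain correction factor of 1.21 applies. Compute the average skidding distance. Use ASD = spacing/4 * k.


Formula: ASD = (spacing / 4) * correction
Uncorrected distance = spacing / 4 = 389 / 4 = 97.25 m
ASD = 97.25 * 1.21 = 118 m

118


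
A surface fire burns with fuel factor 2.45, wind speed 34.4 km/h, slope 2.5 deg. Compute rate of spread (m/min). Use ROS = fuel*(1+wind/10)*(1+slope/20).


Formula: ROS = fuel * (1 + wind/10) * (1 + slope/20)
Wind factor = 1 + 34.4/10 = 4.44
Slope factor = 1 + 2.5/20 = 1.125
ROS = 2.45 * 4.44 * 1.125 = 12.24 m/min

12.24


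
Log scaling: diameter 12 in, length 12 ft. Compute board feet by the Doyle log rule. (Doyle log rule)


Doyle: BF = (D - 4)^2 * L / 16
Adjusted diameter = 12 - 4 = 8 in
(D-4)^2 = 8^2 = 64
BF = 64 * 12 / 16 = 48 BF

48


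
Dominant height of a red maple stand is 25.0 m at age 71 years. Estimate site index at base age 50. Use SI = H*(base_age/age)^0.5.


Formula: SI = H_dom * (base_age / age)^0.5
Age ratio = 50 / 71 = 0.70423
sqrt(age_ratio) = 0.83918
SI = 25.0 * 0.83918 = 21.0 m

21.0


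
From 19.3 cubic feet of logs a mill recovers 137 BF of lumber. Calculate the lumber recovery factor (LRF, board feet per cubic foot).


Formula: LRF = Lumber Output (BF) / Log Input (ft^3)
LRF = 137 BF / 19.3 ft^3
LRF = 7.1 BF/ft^3

7.1


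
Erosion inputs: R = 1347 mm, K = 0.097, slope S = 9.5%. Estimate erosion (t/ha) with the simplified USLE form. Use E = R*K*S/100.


Formula: E = R * K * S / 100  (simplified USLE)
R * K = 1347 * 0.097 = 130.659
E = 130.659 * 9.5 / 100 = 12.41 t/ha

12.41


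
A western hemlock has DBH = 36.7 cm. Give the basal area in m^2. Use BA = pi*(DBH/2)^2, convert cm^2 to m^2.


Formula: BA = pi * (DBH/2)^2 / 10000  (cm^2 to m^2)
Radius = DBH/2 = 36.7/2 = 18.35 cm
BA = pi * 18.35^2 / 10000
   = 1057.8449 cm^2 / 10000
   = 0.1058 m^2

0.1058


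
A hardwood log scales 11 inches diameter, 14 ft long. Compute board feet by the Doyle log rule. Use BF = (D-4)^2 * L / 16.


Doyle: BF = (D - 4)^2 * L / 16
Adjusted diameter = 11 - 4 = 7 in
(D-4)^2 = 7^2 = 49
BF = 49 * 14 / 16 = 43 BF

43


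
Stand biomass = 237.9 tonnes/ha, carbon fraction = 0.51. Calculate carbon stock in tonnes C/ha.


Formula: Carbon Stock = Biomass * Carbon Fraction
C = 237.9 t/ha * 0.51
C = 121.3 t C/ha

121.3


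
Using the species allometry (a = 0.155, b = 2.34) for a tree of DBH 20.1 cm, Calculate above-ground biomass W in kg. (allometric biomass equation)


Formula: W = a * DBH^b  (allometric power law)
DBH^b = 20.1^2.34 = 1120.6727
W = 0.155 * 1120.6727 = 173.7 kg

173.7


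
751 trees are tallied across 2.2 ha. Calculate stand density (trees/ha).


Formula: Stand Density = N_trees / Area_ha
Density = 751 trees / 2.2 ha
Density = 341 trees/ha

341


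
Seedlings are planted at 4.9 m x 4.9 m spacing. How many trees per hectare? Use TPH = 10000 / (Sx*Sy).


Formula: TPH = 10000 m^2/ha / (spacing_x * spacing_y)
Area per tree = 4.9 m * 4.9 m = 24.01 m^2
TPH = 10000 / 24.01 = 416 trees/ha

416


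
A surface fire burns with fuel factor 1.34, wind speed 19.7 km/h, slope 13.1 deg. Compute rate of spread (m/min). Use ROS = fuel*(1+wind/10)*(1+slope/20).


Formula: ROS = fuel * (1 + wind/10) * (1 + slope/20)
Wind factor = 1 + 19.7/10 = 2.97
Slope factor = 1 + 13.1/20 = 1.655
ROS = 1.34 * 2.97 * 1.655 = 6.59 m/min

6.59


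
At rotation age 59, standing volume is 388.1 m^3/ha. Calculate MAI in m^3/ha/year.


Formula: MAI = Total Volume / Stand Age
MAI = 388.1 m^3/ha / 59 years
MAI = 6.58 m^3/ha/year

6.58


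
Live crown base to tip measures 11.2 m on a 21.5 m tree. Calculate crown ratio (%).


Formula: Crown Ratio = (Crown Length / Total Height) * 100
CR = (11.2 m / 21.5 m) * 100
CR = 0.5209 * 100 = 52.1%

52.1


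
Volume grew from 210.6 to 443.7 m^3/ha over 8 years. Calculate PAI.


Formula: PAI = (V_T2 - V_T1) / (T2 - T1)
Volume increment = 443.7 - 210.6 = 233.1 m^3/ha
PAI = 233.1 / 8 = 29.14 m^3/ha/year

29.14


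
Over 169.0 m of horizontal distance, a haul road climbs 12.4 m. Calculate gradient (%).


Formula: Gradient = rise / run * 100
Gradient = 12.4 / 169.0 * 100 = 7.3%

7.3


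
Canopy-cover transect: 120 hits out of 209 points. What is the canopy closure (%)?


Formula: Canopy closure = covered points / total points * 100
Closure = 120 / 209 * 100
Closure = 0.5742 * 100 = 57.4%

57.4


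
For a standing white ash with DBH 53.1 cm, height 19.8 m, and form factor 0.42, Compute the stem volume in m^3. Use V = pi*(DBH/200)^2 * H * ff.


Formula: V = pi * (DBH/200)^2 * H * ff
Radius = DBH/200 = 53.1/200 = 0.2655 m
Radius^2 = 0.2655^2 = 0.07049025 m^2
V = pi * 0.07049025 * 19.8 * 0.42
V = 1.842 m^3

1.842


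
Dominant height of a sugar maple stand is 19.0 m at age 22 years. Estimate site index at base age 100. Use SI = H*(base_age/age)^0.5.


Formula: SI = H_dom * (base_age / age)^0.5
Age ratio = 100 / 22 = 4.54545
sqrt(age_ratio) = 2.13201
SI = 19.0 * 2.13201 = 40.5 m

40.5


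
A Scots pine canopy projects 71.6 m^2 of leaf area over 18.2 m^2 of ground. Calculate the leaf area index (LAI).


Formula: LAI = total leaf area / ground area  (dimensionless)
LAI = 71.6 m^2 / 18.2 m^2
LAI = 3.93

3.93


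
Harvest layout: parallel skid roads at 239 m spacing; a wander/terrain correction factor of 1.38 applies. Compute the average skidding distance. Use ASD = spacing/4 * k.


Formula: ASD = (spacing / 4) * correction
Uncorrected distance = spacing / 4 = 239 / 4 = 59.75 m
ASD = 59.75 * 1.38 = 82 m

82


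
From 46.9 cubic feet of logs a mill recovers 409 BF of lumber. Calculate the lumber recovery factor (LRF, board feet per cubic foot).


Formula: LRF = Lumber Output (BF) / Log Input (ft^3)
LRF = 409 BF / 46.9 ft^3
LRF = 8.72 BF/ft^3

8.72


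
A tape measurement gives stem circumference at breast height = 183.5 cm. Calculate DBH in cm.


Formula: DBH = C / pi
DBH = 183.5 / pi
pi = 3.14159...
DBH = 58.4 cm

58.4


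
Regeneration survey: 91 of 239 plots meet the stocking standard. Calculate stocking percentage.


Formula: Stocking % = stocked plots / total plots * 100
Stocking = 91 / 239 * 100
Stocking = 0.3808 * 100 = 38.1%

38.1


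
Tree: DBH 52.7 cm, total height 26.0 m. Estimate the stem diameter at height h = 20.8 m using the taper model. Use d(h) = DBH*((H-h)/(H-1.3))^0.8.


Taper: d(h) = DBH * ((H - h) / (H - 1.3))^0.8
Numerator = H - h = 26.0 - 20.8 = 5.2 m
Denominator = H - 1.3 = 26.0 - 1.3 = 24.7 m
Ratio = 5.2 / 24.7 = 0.21053
d = 52.7 * 0.21053^0.8 = 15.2 cm

15.2


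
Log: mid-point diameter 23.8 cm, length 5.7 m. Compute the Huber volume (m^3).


Huber: V = Am * L,  Am = pi*(Dm/200)^2
Am = pi*(23.8/200)^2 = 0.044488 m^2
V = 0.044488*5.7 = 0.2536 m^3

0.2536


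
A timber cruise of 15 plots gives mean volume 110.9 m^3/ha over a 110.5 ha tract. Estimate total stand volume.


Formula: Total Volume = Mean Volume per ha * Total Area
Total Volume = 110.9 m^3/ha * 110.5 ha
Total Volume = 12254 m^3

12254


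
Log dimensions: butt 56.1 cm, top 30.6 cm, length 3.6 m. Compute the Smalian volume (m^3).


Smalian: V = (A1 + A2)/2 * L,  A = pi*(D/200)^2
A1 = pi*(56.1/200)^2 = 0.247181 m^2
A2 = pi*(30.6/200)^2 = 0.073542 m^2
V = (0.247181+0.073542)/2*3.6 = 0.5773 m^3

0.5773


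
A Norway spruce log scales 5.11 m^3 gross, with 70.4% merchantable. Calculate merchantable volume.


Formula: MV = V_total * (merchantable_pct / 100)
Merchantable fraction = 70.4% / 100 = 0.704
MV = 5.11 m^3 * 0.704 = 3.597 m^3

3.597


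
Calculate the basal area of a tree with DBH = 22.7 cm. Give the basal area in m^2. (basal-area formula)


Formula: BA = pi * (DBH/2)^2 / 10000  (cm^2 to m^2)
Radius = DBH/2 = 22.7/2 = 11.35 cm
BA = pi * 11.35^2 / 10000
   = 404.7078 cm^2 / 10000
   = 0.0405 m^2

0.0405


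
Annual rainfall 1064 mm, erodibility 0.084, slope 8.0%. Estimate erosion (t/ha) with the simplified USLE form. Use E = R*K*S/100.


Formula: E = R * K * S / 100  (simplified USLE)
R * K = 1064 * 0.084 = 89.376
E = 89.376 * 8.0 / 100 = 7.15 t/ha

7.15


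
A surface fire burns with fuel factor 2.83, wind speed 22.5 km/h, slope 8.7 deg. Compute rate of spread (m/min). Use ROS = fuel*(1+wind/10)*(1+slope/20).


Formula: ROS = fuel * (1 + wind/10) * (1 + slope/20)
Wind factor = 1 + 22.5/10 = 3.25
Slope factor = 1 + 8.7/20 = 1.435
ROS = 2.83 * 3.25 * 1.435 = 13.2 m/min

13.2


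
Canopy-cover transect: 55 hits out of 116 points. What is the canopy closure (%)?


Formula: Canopy closure = covered points / total points * 100
Closure = 55 / 116 * 100
Closure = 0.4741 * 100 = 47.4%

47.4


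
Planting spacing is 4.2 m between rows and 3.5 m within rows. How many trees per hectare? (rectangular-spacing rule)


Formula: TPH = 10000 m^2/ha / (spacing_x * spacing_y)
Area per tree = 4.2 m * 3.5 m = 14.7 m^2
TPH = 10000 / 14.7 = 680 trees/ha

680


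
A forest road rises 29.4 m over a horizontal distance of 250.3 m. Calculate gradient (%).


Formula: Gradient = rise / run * 100
Gradient = 29.4 / 250.3 * 100 = 11.7%

11.7


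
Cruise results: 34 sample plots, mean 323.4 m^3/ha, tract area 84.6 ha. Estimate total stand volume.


Formula: Total Volume = Mean Volume per ha * Total Area
Total Volume = 323.4 m^3/ha * 84.6 ha
Total Volume = 27360 m^3

27360


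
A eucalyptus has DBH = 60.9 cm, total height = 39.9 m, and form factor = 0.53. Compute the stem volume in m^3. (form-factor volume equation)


Formula: V = pi * (DBH/200)^2 * H * ff
Radius = DBH/200 = 60.9/200 = 0.3045 m
Radius^2 = 0.3045^2 = 0.09272025 m^2
V = pi * 0.09272025 * 39.9 * 0.53
V = 6.16 m^3

6.16


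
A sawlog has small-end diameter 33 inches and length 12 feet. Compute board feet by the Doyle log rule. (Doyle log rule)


Doyle: BF = (D - 4)^2 * L / 16
Adjusted diameter = 33 - 4 = 29 in
(D-4)^2 = 29^2 = 841
BF = 841 * 12 / 16 = 631 BF

631


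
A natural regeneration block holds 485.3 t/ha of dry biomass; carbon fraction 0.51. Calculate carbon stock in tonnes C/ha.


Formula: Carbon Stock = Biomass * Carbon Fraction
C = 485.3 t/ha * 0.51
C = 247.5 t C/ha

247.5


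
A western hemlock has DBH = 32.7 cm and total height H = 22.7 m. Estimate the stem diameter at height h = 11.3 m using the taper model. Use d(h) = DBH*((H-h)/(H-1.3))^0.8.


Taper: d(h) = DBH * ((H - h) / (H - 1.3))^0.8
Numerator = H - h = 22.7 - 11.3 = 11.4 m
Denominator = H - 1.3 = 22.7 - 1.3 = 21.4 m
Ratio = 11.4 / 21.4 = 0.53271
d = 32.7 * 0.53271^0.8 = 19.8 cm

19.8


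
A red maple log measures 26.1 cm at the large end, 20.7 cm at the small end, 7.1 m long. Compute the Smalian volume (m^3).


Smalian: V = (A1 + A2)/2 * L,  A = pi*(D/200)^2
A1 = pi*(26.1/200)^2 = 0.053502 m^2
A2 = pi*(20.7/200)^2 = 0.033654 m^2
V = (0.053502+0.033654)/2*7.1 = 0.3094 m^3

0.3094


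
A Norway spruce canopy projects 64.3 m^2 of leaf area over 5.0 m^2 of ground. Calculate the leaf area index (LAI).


Formula: LAI = total leaf area / ground area  (dimensionless)
LAI = 64.3 m^2 / 5.0 m^2
LAI = 12.86

12.86


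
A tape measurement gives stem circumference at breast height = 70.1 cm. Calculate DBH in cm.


Formula: DBH = C / pi
DBH = 70.1 / pi
pi = 3.14159...
DBH = 22.3 cm

22.3


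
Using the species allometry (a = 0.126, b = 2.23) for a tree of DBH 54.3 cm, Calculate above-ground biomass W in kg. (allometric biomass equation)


Formula: W = a * DBH^b  (allometric power law)
DBH^b = 54.3^2.23 = 7389.3055
W = 0.126 * 7389.3055 = 931.1 kg

931.1


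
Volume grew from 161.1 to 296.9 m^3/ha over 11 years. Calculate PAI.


Formula: PAI = (V_T2 - V_T1) / (T2 - T1)
Volume increment = 296.9 - 161.1 = 135.8 m^3/ha
PAI = 135.8 / 11 = 12.35 m^3/ha/year

12.35


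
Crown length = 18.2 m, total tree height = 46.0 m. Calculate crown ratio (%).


Formula: Crown Ratio = (Crown Length / Total Height) * 100
CR = (18.2 m / 46.0 m) * 100
CR = 0.3957 * 100 = 39.6%

39.6


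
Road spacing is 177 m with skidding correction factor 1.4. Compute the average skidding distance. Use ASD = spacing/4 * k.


Formula: ASD = (spacing / 4) * correction
Uncorrected distance = spacing / 4 = 177 / 4 = 44.25 m
ASD = 44.25 * 1.4 = 62 m

62


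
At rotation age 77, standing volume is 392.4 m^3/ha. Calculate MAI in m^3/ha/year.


Formula: MAI = Total Volume / Stand Age
MAI = 392.4 m^3/ha / 77 years
MAI = 5.1 m^3/ha/year

5.1


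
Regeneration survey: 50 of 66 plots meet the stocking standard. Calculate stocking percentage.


Formula: Stocking % = stocked plots / total plots * 100
Stocking = 50 / 66 * 100
Stocking = 0.7576 * 100 = 75.8%

75.8


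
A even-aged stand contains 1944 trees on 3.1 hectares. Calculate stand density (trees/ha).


Formula: Stand Density = N_trees / Area_ha
Density = 1944 trees / 3.1 ha
Density = 627 trees/ha

627


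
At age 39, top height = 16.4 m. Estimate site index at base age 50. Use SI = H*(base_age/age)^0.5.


Formula: SI = H_dom * (base_age / age)^0.5
Age ratio = 50 / 39 = 1.28205
sqrt(age_ratio) = 1.13228
SI = 16.4 * 1.13228 = 18.6 m

18.6


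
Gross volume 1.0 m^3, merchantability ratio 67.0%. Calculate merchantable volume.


Formula: MV = V_total * (merchantable_pct / 100)
Merchantable fraction = 67.0% / 100 = 0.67
MV = 1.0 m^3 * 0.67 = 0.67 m^3

0.67


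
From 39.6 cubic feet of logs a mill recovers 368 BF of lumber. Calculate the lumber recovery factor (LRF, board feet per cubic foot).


Formula: LRF = Lumber Output (BF) / Log Input (ft^3)
LRF = 368 BF / 39.6 ft^3
LRF = 9.29 BF/ft^3

9.29


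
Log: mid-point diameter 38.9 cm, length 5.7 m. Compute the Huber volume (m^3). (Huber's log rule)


Huber: V = Am * L,  Am = pi*(Dm/200)^2
Am = pi*(38.9/200)^2 = 0.118847 m^2
V = 0.118847*5.7 = 0.6774 m^3

0.6774


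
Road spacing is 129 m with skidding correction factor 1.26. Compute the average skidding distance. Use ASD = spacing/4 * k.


Formula: ASD = (spacing / 4) * correction
Uncorrected distance = spacing / 4 = 129 / 4 = 32.25 m
ASD = 32.25 * 1.26 = 41 m

41


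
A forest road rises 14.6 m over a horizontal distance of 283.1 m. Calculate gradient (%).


Formula: Gradient = rise / run * 100
Gradient = 14.6 / 283.1 * 100 = 5.2%

5.2


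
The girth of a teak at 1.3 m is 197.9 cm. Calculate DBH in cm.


Formula: DBH = C / pi
DBH = 197.9 / pi
pi = 3.14159...
DBH = 63.0 cm

63.0


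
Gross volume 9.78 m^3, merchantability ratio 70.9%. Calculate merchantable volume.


Formula: MV = V_total * (merchantable_pct / 100)
Merchantable fraction = 70.9% / 100 = 0.709
MV = 9.78 m^3 * 0.709 = 6.934 m^3

6.934


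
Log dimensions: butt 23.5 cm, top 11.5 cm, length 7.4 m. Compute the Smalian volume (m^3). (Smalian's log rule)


Smalian: V = (A1 + A2)/2 * L,  A = pi*(D/200)^2
A1 = pi*(23.5/200)^2 = 0.043374 m^2
A2 = pi*(11.5/200)^2 = 0.010387 m^2
V = (0.043374+0.010387)/2*7.4 = 0.1989 m^3

0.1989


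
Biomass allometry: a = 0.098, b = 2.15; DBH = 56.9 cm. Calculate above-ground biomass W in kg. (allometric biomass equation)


Formula: W = a * DBH^b  (allometric power law)
DBH^b = 56.9^2.15 = 5935.9656
W = 0.098 * 5935.9656 = 581.7 kg

581.7


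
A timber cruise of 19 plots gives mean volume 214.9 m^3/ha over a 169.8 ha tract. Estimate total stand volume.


Formula: Total Volume = Mean Volume per ha * Total Area
Total Volume = 214.9 m^3/ha * 169.8 ha
Total Volume = 36490 m^3

36490


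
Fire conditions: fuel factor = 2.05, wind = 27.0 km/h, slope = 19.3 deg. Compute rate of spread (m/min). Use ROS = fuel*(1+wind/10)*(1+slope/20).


Formula: ROS = fuel * (1 + wind/10) * (1 + slope/20)
Wind factor = 1 + 27.0/10 = 3.7
Slope factor = 1 + 19.3/20 = 1.965
ROS = 2.05 * 3.7 * 1.965 = 14.9 m/min

14.9


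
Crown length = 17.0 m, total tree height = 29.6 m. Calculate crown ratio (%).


Formula: Crown Ratio = (Crown Length / Total Height) * 100
CR = (17.0 m / 29.6 m) * 100
CR = 0.5743 * 100 = 57.4%

57.4


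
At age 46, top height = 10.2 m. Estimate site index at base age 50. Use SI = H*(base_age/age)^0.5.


Formula: SI = H_dom * (base_age / age)^0.5
Age ratio = 50 / 46 = 1.08696
sqrt(age_ratio) = 1.04257
SI = 10.2 * 1.04257 = 10.6 m

10.6


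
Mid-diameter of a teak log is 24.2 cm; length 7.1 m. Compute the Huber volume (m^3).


Huber: V = Am * L,  Am = pi*(Dm/200)^2
Am = pi*(24.2/200)^2 = 0.045996 m^2
V = 0.045996*7.1 = 0.3266 m^3

0.3266


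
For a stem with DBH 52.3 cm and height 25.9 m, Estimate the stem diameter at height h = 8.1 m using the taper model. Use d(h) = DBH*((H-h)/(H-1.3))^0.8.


Taper: d(h) = DBH * ((H - h) / (H - 1.3))^0.8
Numerator = H - h = 25.9 - 8.1 = 17.8 m
Denominator = H - 1.3 = 25.9 - 1.3 = 24.6 m
Ratio = 17.8 / 24.6 = 0.72358
d = 52.3 * 0.72358^0.8 = 40.4 cm

40.4


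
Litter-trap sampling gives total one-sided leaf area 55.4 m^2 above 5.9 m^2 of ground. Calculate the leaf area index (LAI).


Formula: LAI = total leaf area / ground area  (dimensionless)
LAI = 55.4 m^2 / 5.9 m^2
LAI = 9.39

9.39


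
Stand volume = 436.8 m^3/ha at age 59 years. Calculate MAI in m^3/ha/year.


Formula: MAI = Total Volume / Stand Age
MAI = 436.8 m^3/ha / 59 years
MAI = 7.4 m^3/ha/year

7.4


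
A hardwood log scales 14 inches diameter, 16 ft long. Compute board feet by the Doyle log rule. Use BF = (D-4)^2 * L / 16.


Doyle: BF = (D - 4)^2 * L / 16
Adjusted diameter = 14 - 4 = 10 in
(D-4)^2 = 10^2 = 100
BF = 100 * 16 / 16 = 100 BF

100


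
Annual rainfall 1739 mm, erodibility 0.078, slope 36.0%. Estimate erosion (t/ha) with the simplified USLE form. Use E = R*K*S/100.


Formula: E = R * K * S / 100  (simplified USLE)
R * K = 1739 * 0.078 = 135.642
E = 135.642 * 36.0 / 100 = 48.83 t/ha

48.83


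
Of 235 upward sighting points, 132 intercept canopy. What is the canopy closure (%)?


Formula: Canopy closure = covered points / total points * 100
Closure = 132 / 235 * 100
Closure = 0.5617 * 100 = 56.2%

56.2


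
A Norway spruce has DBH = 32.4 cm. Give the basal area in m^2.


Formula: BA = pi * (DBH/2)^2 / 10000  (cm^2 to m^2)
Radius = DBH/2 = 32.4/2 = 16.2 cm
BA = pi * 16.2^2 / 10000
   = 824.4796 cm^2 / 10000
   = 0.0824 m^2

0.0824


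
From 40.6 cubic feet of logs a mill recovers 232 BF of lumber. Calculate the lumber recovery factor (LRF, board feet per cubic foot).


Formula: LRF = Lumber Output (BF) / Log Input (ft^3)
LRF = 232 BF / 40.6 ft^3
LRF = 5.71 BF/ft^3

5.71


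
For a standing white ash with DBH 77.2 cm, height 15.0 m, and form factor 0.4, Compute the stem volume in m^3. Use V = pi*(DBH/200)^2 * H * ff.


Formula: V = pi * (DBH/200)^2 * H * ff
Radius = DBH/200 = 77.2/200 = 0.386 m
Radius^2 = 0.386^2 = 0.148996 m^2
V = pi * 0.148996 * 15.0 * 0.4
V = 2.809 m^3

2.809


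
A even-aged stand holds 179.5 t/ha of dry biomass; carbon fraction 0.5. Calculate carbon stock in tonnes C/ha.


Formula: Carbon Stock = Biomass * Carbon Fraction
C = 179.5 t/ha * 0.5
C = 89.8 t C/ha

89.8


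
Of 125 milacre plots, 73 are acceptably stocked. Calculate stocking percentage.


Formula: Stocking % = stocked plots / total plots * 100
Stocking = 73 / 125 * 100
Stocking = 0.584 * 100 = 58.4%

58.4


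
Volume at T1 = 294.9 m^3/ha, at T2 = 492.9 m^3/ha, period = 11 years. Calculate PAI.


Formula: PAI = (V_T2 - V_T1) / (T2 - T1)
Volume increment = 492.9 - 294.9 = 198.0 m^3/ha
PAI = 198.0 / 11 = 18.0 m^3/ha/year

18.0


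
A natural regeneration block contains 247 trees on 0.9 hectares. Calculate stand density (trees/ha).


Formula: Stand Density = N_trees / Area_ha
Density = 247 trees / 0.9 ha
Density = 274 trees/ha

274


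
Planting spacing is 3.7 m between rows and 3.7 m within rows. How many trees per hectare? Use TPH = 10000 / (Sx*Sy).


Formula: TPH = 10000 m^2/ha / (spacing_x * spacing_y)
Area per tree = 3.7 m * 3.7 m = 13.69 m^2
TPH = 10000 / 13.69 = 730 trees/ha

730


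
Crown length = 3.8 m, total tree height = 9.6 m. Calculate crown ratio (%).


Formula: Crown Ratio = (Crown Length / Total Height) * 100
CR = (3.8 m / 9.6 m) * 100
CR = 0.3958 * 100 = 39.6%

39.6


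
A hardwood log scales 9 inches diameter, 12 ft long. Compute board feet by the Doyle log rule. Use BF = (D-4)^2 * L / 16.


Doyle: BF = (D - 4)^2 * L / 16
Adjusted diameter = 9 - 4 = 5 in
(D-4)^2 = 5^2 = 25
BF = 25 * 12 / 16 = 19 BF

19


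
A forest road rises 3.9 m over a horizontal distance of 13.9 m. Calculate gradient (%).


Formula: Gradient = rise / run * 100
Gradient = 3.9 / 13.9 * 100 = 28.1%

28.1


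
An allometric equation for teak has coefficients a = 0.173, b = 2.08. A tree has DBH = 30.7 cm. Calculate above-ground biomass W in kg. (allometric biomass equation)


Formula: W = a * DBH^b  (allometric power law)
DBH^b = 30.7^2.08 = 1239.5037
W = 0.173 * 1239.5037 = 214.4 kg

214.4


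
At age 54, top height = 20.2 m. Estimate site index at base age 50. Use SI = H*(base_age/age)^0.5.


Formula: SI = H_dom * (base_age / age)^0.5
Age ratio = 50 / 54 = 0.92593
sqrt(age_ratio) = 0.96225
SI = 20.2 * 0.96225 = 19.4 m

19.4


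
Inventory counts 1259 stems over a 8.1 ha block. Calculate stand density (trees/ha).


Formula: Stand Density = N_trees / Area_ha
Density = 1259 trees / 8.1 ha
Density = 155 trees/ha

155


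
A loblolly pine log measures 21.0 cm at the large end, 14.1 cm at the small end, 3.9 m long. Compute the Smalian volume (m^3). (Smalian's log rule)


Smalian: V = (A1 + A2)/2 * L,  A = pi*(D/200)^2
A1 = pi*(21.0/200)^2 = 0.034636 m^2
A2 = pi*(14.1/200)^2 = 0.015615 m^2
V = (0.034636+0.015615)/2*3.9 = 0.098 m^3

0.098


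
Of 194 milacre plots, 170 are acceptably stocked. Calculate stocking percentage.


Formula: Stocking % = stocked plots / total plots * 100
Stocking = 170 / 194 * 100
Stocking = 0.8763 * 100 = 87.6%

87.6


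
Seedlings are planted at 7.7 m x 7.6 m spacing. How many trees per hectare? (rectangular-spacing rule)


Formula: TPH = 10000 m^2/ha / (spacing_x * spacing_y)
Area per tree = 7.7 m * 7.6 m = 58.52 m^2
TPH = 10000 / 58.52 = 171 trees/ha

171


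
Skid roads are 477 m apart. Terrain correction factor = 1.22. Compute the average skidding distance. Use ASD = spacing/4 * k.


Formula: ASD = (spacing / 4) * correction
Uncorrected distance = spacing / 4 = 477 / 4 = 119.25 m
ASD = 119.25 * 1.22 = 145 m

145


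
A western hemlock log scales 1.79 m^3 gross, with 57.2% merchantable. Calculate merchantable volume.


Formula: MV = V_total * (merchantable_pct / 100)
Merchantable fraction = 57.2% / 100 = 0.572
MV = 1.79 m^3 * 0.572 = 1.024 m^3

1.024


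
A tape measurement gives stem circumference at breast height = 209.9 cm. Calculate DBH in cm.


Formula: DBH = C / pi
DBH = 209.9 / pi
pi = 3.14159...
DBH = 66.8 cm

66.8


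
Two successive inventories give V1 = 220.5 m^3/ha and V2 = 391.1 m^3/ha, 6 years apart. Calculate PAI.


Formula: PAI = (V_T2 - V_T1) / (T2 - T1)
Volume increment = 391.1 - 220.5 = 170.6 m^3/ha
PAI = 170.6 / 6 = 28.43 m^3/ha/year

28.43


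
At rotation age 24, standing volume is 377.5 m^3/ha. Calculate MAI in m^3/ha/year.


Formula: MAI = Total Volume / Stand Age
MAI = 377.5 m^3/ha / 24 years
MAI = 15.73 m^3/ha/year

15.73


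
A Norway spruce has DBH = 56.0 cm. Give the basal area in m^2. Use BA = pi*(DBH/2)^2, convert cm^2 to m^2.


Formula: BA = pi * (DBH/2)^2 / 10000  (cm^2 to m^2)
Radius = DBH/2 = 56.0/2 = 28.0 cm
BA = pi * 28.0^2 / 10000
   = 2463.0086 cm^2 / 10000
   = 0.2463 m^2

0.2463


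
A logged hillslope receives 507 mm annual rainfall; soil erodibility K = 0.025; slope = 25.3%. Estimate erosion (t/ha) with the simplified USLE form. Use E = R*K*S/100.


Formula: E = R * K * S / 100  (simplified USLE)
R * K = 507 * 0.025 = 12.675
E = 12.675 * 25.3 / 100 = 3.21 t/ha

3.21


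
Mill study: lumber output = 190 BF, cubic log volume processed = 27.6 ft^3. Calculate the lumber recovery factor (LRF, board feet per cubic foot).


Formula: LRF = Lumber Output (BF) / Log Input (ft^3)
LRF = 190 BF / 27.6 ft^3
LRF = 6.88 BF/ft^3

6.88


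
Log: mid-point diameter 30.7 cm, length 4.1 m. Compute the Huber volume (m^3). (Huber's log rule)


Huber: V = Am * L,  Am = pi*(Dm/200)^2
Am = pi*(30.7/200)^2 = 0.074023 m^2
V = 0.074023*4.1 = 0.3035 m^3

0.3035


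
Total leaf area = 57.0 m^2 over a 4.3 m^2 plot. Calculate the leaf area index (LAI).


Formula: LAI = total leaf area / ground area  (dimensionless)
LAI = 57.0 m^2 / 4.3 m^2
LAI = 13.26

13.26


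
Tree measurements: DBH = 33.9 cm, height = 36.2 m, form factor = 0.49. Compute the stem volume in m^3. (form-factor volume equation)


Formula: V = pi * (DBH/200)^2 * H * ff
Radius = DBH/200 = 33.9/200 = 0.1695 m
Radius^2 = 0.1695^2 = 0.02873025 m^2
V = pi * 0.02873025 * 36.2 * 0.49
V = 1.601 m^3

1.601


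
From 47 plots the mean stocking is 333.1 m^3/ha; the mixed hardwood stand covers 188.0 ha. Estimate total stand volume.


Formula: Total Volume = Mean Volume per ha * Total Area
Total Volume = 333.1 m^3/ha * 188.0 ha
Total Volume = 62623 m^3

62623


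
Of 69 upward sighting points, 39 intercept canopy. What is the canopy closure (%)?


Formula: Canopy closure = covered points / total points * 100
Closure = 39 / 69 * 100
Closure = 0.5652 * 100 = 56.5%

56.5


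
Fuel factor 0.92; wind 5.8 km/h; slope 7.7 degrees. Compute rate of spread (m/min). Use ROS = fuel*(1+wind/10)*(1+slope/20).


Formula: ROS = fuel * (1 + wind/10) * (1 + slope/20)
Wind factor = 1 + 5.8/10 = 1.58
Slope factor = 1 + 7.7/20 = 1.385
ROS = 0.92 * 1.58 * 1.385 = 2.01 m/min

2.01


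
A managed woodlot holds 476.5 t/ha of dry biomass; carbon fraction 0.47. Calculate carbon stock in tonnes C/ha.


Formula: Carbon Stock = Biomass * Carbon Fraction
C = 476.5 t/ha * 0.47
C = 224.0 t C/ha

224.0


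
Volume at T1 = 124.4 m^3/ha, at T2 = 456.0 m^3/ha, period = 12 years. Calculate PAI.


Formula: PAI = (V_T2 - V_T1) / (T2 - T1)
Volume increment = 456.0 - 124.4 = 331.6 m^3/ha
PAI = 331.6 / 12 = 27.63 m^3/ha/year

27.63


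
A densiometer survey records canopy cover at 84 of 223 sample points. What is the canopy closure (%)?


Formula: Canopy closure = covered points / total points * 100
Closure = 84 / 223 * 100
Closure = 0.3767 * 100 = 37.7%

37.7


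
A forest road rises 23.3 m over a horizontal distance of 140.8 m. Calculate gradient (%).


Formula: Gradient = rise / run * 100
Gradient = 23.3 / 140.8 * 100 = 16.5%

16.5


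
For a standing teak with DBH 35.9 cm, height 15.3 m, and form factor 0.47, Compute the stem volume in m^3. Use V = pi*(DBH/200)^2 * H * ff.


Formula: V = pi * (DBH/200)^2 * H * ff
Radius = DBH/200 = 35.9/200 = 0.1795 m
Radius^2 = 0.1795^2 = 0.03222025 m^2
V = pi * 0.03222025 * 15.3 * 0.47
V = 0.728 m^3

0.728


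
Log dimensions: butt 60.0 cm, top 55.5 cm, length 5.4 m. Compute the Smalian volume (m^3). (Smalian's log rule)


Smalian: V = (A1 + A2)/2 * L,  A = pi*(D/200)^2
A1 = pi*(60.0/200)^2 = 0.282743 m^2
A2 = pi*(55.5/200)^2 = 0.241922 m^2
V = (0.282743+0.241922)/2*5.4 = 1.4166 m^3

1.4166


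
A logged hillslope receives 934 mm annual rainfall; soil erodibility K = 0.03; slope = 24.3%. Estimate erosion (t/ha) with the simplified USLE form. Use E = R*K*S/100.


Formula: E = R * K * S / 100  (simplified USLE)
R * K = 934 * 0.03 = 28.02
E = 28.02 * 24.3 / 100 = 6.81 t/ha

6.81


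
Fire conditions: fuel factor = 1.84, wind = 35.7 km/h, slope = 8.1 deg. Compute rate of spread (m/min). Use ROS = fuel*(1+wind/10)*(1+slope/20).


Formula: ROS = fuel * (1 + wind/10) * (1 + slope/20)
Wind factor = 1 + 35.7/10 = 4.57
Slope factor = 1 + 8.1/20 = 1.405
ROS = 1.84 * 4.57 * 1.405 = 11.81 m/min

11.81


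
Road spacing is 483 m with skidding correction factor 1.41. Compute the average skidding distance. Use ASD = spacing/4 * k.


Formula: ASD = (spacing / 4) * correction
Uncorrected distance = spacing / 4 = 483 / 4 = 120.75 m
ASD = 120.75 * 1.41 = 170 m

170


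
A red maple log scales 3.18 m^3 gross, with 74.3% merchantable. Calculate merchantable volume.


Formula: MV = V_total * (merchantable_pct / 100)
Merchantable fraction = 74.3% / 100 = 0.743
MV = 3.18 m^3 * 0.743 = 2.363 m^3

2.363


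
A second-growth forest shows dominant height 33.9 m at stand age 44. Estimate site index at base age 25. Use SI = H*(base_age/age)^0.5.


Formula: SI = H_dom * (base_age / age)^0.5
Age ratio = 25 / 44 = 0.56818
sqrt(age_ratio) = 0.75378
SI = 33.9 * 0.75378 = 25.6 m

25.6


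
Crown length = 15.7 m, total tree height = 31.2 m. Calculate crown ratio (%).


Formula: Crown Ratio = (Crown Length / Total Height) * 100
CR = (15.7 m / 31.2 m) * 100
CR = 0.5032 * 100 = 50.3%

50.3


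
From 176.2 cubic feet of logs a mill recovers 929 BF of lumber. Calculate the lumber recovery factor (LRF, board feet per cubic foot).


Formula: LRF = Lumber Output (BF) / Log Input (ft^3)
LRF = 929 BF / 176.2 ft^3
LRF = 5.27 BF/ft^3

5.27


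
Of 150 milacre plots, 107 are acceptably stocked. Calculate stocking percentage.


Formula: Stocking % = stocked plots / total plots * 100
Stocking = 107 / 150 * 100
Stocking = 0.7133 * 100 = 71.3%

71.3


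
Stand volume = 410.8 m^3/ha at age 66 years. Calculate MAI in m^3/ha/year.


Formula: MAI = Total Volume / Stand Age
MAI = 410.8 m^3/ha / 66 years
MAI = 6.22 m^3/ha/year

6.22


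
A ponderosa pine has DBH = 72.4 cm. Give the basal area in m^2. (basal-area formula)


Formula: BA = pi * (DBH/2)^2 / 10000  (cm^2 to m^2)
Radius = DBH/2 = 72.4/2 = 36.2 cm
BA = pi * 36.2^2 / 10000
   = 4116.8687 cm^2 / 10000
   = 0.4117 m^2

0.4117


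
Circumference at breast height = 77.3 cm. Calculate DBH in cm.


Formula: DBH = C / pi
DBH = 77.3 / pi
pi = 3.14159...
DBH = 24.6 cm

24.6


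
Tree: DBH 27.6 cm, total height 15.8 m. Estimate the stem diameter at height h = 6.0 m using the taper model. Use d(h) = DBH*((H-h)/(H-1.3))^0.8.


Taper: d(h) = DBH * ((H - h) / (H - 1.3))^0.8
Numerator = H - h = 15.8 - 6.0 = 9.8 m
Denominator = H - 1.3 = 15.8 - 1.3 = 14.5 m
Ratio = 9.8 / 14.5 = 0.67586
d = 27.6 * 0.67586^0.8 = 20.2 cm

20.2


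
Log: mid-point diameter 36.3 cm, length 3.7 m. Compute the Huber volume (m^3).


Huber: V = Am * L,  Am = pi*(Dm/200)^2
Am = pi*(36.3/200)^2 = 0.103491 m^2
V = 0.103491*3.7 = 0.3829 m^3

0.3829


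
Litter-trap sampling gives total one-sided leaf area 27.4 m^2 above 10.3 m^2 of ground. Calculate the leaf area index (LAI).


Formula: LAI = total leaf area / ground area  (dimensionless)
LAI = 27.4 m^2 / 10.3 m^2
LAI = 2.66

2.66


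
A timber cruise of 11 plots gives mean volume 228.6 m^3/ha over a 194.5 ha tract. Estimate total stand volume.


Formula: Total Volume = Mean Volume per ha * Total Area
Total Volume = 228.6 m^3/ha * 194.5 ha
Total Volume = 44463 m^3

44463


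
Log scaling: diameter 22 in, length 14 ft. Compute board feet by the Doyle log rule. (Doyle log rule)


Doyle: BF = (D - 4)^2 * L / 16
Adjusted diameter = 22 - 4 = 18 in
(D-4)^2 = 18^2 = 324
BF = 324 * 14 / 16 = 284 BF

284


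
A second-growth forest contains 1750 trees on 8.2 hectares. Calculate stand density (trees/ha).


Formula: Stand Density = N_trees / Area_ha
Density = 1750 trees / 8.2 ha
Density = 213 trees/ha

213


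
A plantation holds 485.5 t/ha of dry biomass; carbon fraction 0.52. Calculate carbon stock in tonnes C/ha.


Formula: Carbon Stock = Biomass * Carbon Fraction
C = 485.5 t/ha * 0.52
C = 252.5 t C/ha

252.5


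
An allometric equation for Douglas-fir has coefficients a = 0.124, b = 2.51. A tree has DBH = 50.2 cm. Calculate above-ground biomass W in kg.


Formula: W = a * DBH^b  (allometric power law)
DBH^b = 50.2^2.51 = 18568.0514
W = 0.124 * 18568.0514 = 2302.4 kg

2302.4


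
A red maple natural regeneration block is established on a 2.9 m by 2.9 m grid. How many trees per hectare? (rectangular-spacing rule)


Formula: TPH = 10000 m^2/ha / (spacing_x * spacing_y)
Area per tree = 2.9 m * 2.9 m = 8.41 m^2
TPH = 10000 / 8.41 = 1189 trees/ha

1189


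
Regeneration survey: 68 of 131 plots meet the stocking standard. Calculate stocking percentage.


Formula: Stocking % = stocked plots / total plots * 100
Stocking = 68 / 131 * 100
Stocking = 0.5191 * 100 = 51.9%

51.9


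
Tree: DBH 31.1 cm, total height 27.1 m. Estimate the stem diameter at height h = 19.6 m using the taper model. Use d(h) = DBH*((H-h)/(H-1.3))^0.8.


Taper: d(h) = DBH * ((H - h) / (H - 1.3))^0.8
Numerator = H - h = 27.1 - 19.6 = 7.5 m
Denominator = H - 1.3 = 27.1 - 1.3 = 25.8 m
Ratio = 7.5 / 25.8 = 0.2907
d = 31.1 * 0.2907^0.8 = 11.6 cm

11.6


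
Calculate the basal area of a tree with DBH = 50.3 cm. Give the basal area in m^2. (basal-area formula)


Formula: BA = pi * (DBH/2)^2 / 10000  (cm^2 to m^2)
Radius = DBH/2 = 50.3/2 = 25.15 cm
BA = pi * 25.15^2 / 10000
   = 1987.128 cm^2 / 10000
   = 0.1987 m^2

0.1987


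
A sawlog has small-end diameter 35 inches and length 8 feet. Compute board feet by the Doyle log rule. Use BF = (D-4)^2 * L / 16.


Doyle: BF = (D - 4)^2 * L / 16
Adjusted diameter = 35 - 4 = 31 in
(D-4)^2 = 31^2 = 961
BF = 961 * 8 / 16 = 481 BF

481


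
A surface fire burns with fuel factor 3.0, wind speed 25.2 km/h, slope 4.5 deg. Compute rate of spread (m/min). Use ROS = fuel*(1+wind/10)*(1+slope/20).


Formula: ROS = fuel * (1 + wind/10) * (1 + slope/20)
Wind factor = 1 + 25.2/10 = 3.52
Slope factor = 1 + 4.5/20 = 1.225
ROS = 3.0 * 3.52 * 1.225 = 12.94 m/min

12.94


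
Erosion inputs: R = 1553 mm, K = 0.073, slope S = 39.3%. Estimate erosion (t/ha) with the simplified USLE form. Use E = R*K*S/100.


Formula: E = R * K * S / 100  (simplified USLE)
R * K = 1553 * 0.073 = 113.369
E = 113.369 * 39.3 / 100 = 44.55 t/ha

44.55
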